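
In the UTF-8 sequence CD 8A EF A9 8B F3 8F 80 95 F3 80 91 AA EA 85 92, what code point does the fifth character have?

U+A152

Offset 0: leading byte 0xCD = 11001101 → 2-byte char #1 = CD 8A.
Offset 2: leading byte 0xEF = 11101111 → 3-byte char #2 = EF A9 8B.
Offset 5: leading byte 0xF3 = 11110011 → 4-byte char #3 = F3 8F 80 95.
Offset 9: leading byte 0xF3 = 11110011 → 4-byte char #4 = F3 80 91 AA.
Offset 13: leading byte 0xEA = 11101010 → 3-byte char #5 = EA 85 92.
Leading byte 0xEA = 11101010 matches 1110xxxx → 3-byte sequence.
Byte 1: 0xEA = 11101010, payload 1010 (4 bits).
Byte 2: 0x85 = 10000101 (10xxxxxx ✓), payload 000101.
Byte 3: 0x92 = 10010010 (10xxxxxx ✓), payload 010010.
Concatenate: 1010000101010010 = 0xA152 (16 bits → U+A152).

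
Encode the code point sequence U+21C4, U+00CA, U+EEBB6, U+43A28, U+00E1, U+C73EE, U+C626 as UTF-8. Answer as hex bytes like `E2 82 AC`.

U+21C4: 3-byte form → E2 87 84.
U+00CA: 2-byte form → C3 8A.
U+EEBB6: 4-byte form → F3 AE AE B6.
U+43A28: 4-byte form → F1 83 A8 A8.
U+00E1: 2-byte form → C3 A1.
U+C73EE: 4-byte form → F3 87 8F AE.
U+C626: 3-byte form → EC 98 A6.
Concatenated (22 bytes): E2 87 84 C3 8A F3 AE AE B6 F1 83 A8 A8 C3 A1 F3 87 8F AE EC 98 A6.

E2 87 84 C3 8A F3 AE AE B6 F1 83 A8 A8 C3 A1 F3 87 8F AE EC 98 A6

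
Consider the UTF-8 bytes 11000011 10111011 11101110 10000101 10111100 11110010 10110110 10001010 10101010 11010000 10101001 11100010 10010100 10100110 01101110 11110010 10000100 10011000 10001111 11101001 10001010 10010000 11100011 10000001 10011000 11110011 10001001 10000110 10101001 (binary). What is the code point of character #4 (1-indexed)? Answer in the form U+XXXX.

Offset 0: leading byte 0xC3 = 11000011 → 2-byte char #1 = C3 BB.
Offset 2: leading byte 0xEE = 11101110 → 3-byte char #2 = EE 85 BC.
Offset 5: leading byte 0xF2 = 11110010 → 4-byte char #3 = F2 B6 8A AA.
Offset 9: leading byte 0xD0 = 11010000 → 2-byte char #4 = D0 A9.
Leading byte 0xD0 = 11010000 matches 110xxxxx → 2-byte sequence.
Byte 1: 0xD0 = 11010000, payload 10000 (5 bits).
Byte 2: 0xA9 = 10101001 (10xxxxxx ✓), payload 101001.
Concatenate: 10000101001 = 0x429 (11 bits → U+0429).

U+0429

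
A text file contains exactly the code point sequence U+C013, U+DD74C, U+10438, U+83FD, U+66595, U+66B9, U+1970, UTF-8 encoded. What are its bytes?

U+C013: 3-byte form → EC 80 93.
U+DD74C: 4-byte form → F3 9D 9D 8C.
U+10438: 4-byte form → F0 90 90 B8.
U+83FD: 3-byte form → E8 8F BD.
U+66595: 4-byte form → F1 A6 96 95.
U+66B9: 3-byte form → E6 9A B9.
U+1970: 3-byte form → E1 A5 B0.
Concatenated (24 bytes): EC 80 93 F3 9D 9D 8C F0 90 90 B8 E8 8F BD F1 A6 96 95 E6 9A B9 E1 A5 B0.

EC 80 93 F3 9D 9D 8C F0 90 90 B8 E8 8F BD F1 A6 96 95 E6 9A B9 E1 A5 B0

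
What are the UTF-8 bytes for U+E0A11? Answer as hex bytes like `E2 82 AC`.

F3 A0 A8 91

U+E0A11 = 0xE0A11 = 920081 decimal. In range U+10000–U+10FFFF → 4-byte form: 11110xxx 10xxxxxx 10xxxxxx 10xxxxxx.
Binary (21 bits): 011100000101000010001.
Split 3+6+6+6: 011 | 100000 | 101000 | 010001.
Byte 1: 11110011 = 0xF3.
Byte 2: 10100000 = 0xA0.
Byte 3: 10101000 = 0xA8.
Byte 4: 10010001 = 0x91.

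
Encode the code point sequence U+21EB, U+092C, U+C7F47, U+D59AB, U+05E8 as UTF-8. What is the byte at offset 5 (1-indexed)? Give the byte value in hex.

1-indexed offset 5 is 0-indexed offset 4.
U+21EB → 3-byte form E2 87 AB at offsets 0–2.
U+092C → 3-byte form E0 A4 AC at offsets 3–5.
Offset 4 falls in char 2's range; it's byte 2 of E0 A4 AC = 0xA4.

0xA4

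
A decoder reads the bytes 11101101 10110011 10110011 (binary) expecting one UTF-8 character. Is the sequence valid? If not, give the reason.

Structurally a 3-byte sequence; payload = 0xDCF3.
But 0xDCF3 is in U+D800–U+DFFF, the surrogate range. Surrogates are not Unicode scalar values and are forbidden in UTF-8.

invalid (encodes a surrogate (U+D800–U+DFFF))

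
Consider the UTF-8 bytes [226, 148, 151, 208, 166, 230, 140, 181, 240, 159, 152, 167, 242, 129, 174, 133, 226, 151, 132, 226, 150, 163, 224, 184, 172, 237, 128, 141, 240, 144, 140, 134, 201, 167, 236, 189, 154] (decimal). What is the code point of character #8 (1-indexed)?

U+0E2C

Offset 0: leading byte 0xE2 = 11100010 → 3-byte char #1 = E2 94 97.
Offset 3: leading byte 0xD0 = 11010000 → 2-byte char #2 = D0 A6.
Offset 5: leading byte 0xE6 = 11100110 → 3-byte char #3 = E6 8C B5.
Offset 8: leading byte 0xF0 = 11110000 → 4-byte char #4 = F0 9F 98 A7.
Offset 12: leading byte 0xF2 = 11110010 → 4-byte char #5 = F2 81 AE 85.
Offset 16: leading byte 0xE2 = 11100010 → 3-byte char #6 = E2 97 84.
Offset 19: leading byte 0xE2 = 11100010 → 3-byte char #7 = E2 96 A3.
Offset 22: leading byte 0xE0 = 11100000 → 3-byte char #8 = E0 B8 AC.
Leading byte 0xE0 = 11100000 matches 1110xxxx → 3-byte sequence.
Byte 1: 0xE0 = 11100000, payload 0000 (4 bits).
Byte 2: 0xB8 = 10111000 (10xxxxxx ✓), payload 111000.
Byte 3: 0xAC = 10101100 (10xxxxxx ✓), payload 101100.
Concatenate: 0000111000101100 = 0xE2C (16 bits → U+0E2C).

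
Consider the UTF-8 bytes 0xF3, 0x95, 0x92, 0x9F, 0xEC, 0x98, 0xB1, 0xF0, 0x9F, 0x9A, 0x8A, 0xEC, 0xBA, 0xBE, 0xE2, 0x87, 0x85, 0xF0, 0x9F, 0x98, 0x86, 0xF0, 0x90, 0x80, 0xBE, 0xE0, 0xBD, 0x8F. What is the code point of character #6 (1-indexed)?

U+1F606

Offset 0: leading byte 0xF3 = 11110011 → 4-byte char #1 = F3 95 92 9F.
Offset 4: leading byte 0xEC = 11101100 → 3-byte char #2 = EC 98 B1.
Offset 7: leading byte 0xF0 = 11110000 → 4-byte char #3 = F0 9F 9A 8A.
Offset 11: leading byte 0xEC = 11101100 → 3-byte char #4 = EC BA BE.
Offset 14: leading byte 0xE2 = 11100010 → 3-byte char #5 = E2 87 85.
Offset 17: leading byte 0xF0 = 11110000 → 4-byte char #6 = F0 9F 98 86.
Leading byte 0xF0 = 11110000 matches 11110xxx → 4-byte sequence.
Byte 1: 0xF0 = 11110000, payload 000 (3 bits).
Byte 2: 0x9F = 10011111 (10xxxxxx ✓), payload 011111.
Byte 3: 0x98 = 10011000 (10xxxxxx ✓), payload 011000.
Byte 4: 0x86 = 10000110 (10xxxxxx ✓), payload 000110.
Concatenate: 000011111011000000110 = 0x1F606 (21 bits → U+1F606).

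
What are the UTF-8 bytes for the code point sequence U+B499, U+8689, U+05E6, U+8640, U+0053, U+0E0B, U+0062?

EB 92 99 E8 9A 89 D7 A6 E8 99 80 53 E0 B8 8B 62

U+B499: 3-byte form → EB 92 99.
U+8689: 3-byte form → E8 9A 89.
U+05E6: 2-byte form → D7 A6.
U+8640: 3-byte form → E8 99 80.
U+0053: 1-byte form → 53.
U+0E0B: 3-byte form → E0 B8 8B.
U+0062: 1-byte form → 62.
Concatenated (16 bytes): EB 92 99 E8 9A 89 D7 A6 E8 99 80 53 E0 B8 8B 62.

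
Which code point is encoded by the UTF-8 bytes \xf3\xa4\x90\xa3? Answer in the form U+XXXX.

Leading byte 0xF3 = 11110011 matches 11110xxx → 4-byte sequence.
Byte 1: 0xF3 = 11110011, payload 011 (3 bits).
Byte 2: 0xA4 = 10100100 (10xxxxxx ✓), payload 100100.
Byte 3: 0x90 = 10010000 (10xxxxxx ✓), payload 010000.
Byte 4: 0xA3 = 10100011 (10xxxxxx ✓), payload 100011.
Concatenate: 011100100010000100011 = 0xE4423 (21 bits → U+E4423).

U+E4423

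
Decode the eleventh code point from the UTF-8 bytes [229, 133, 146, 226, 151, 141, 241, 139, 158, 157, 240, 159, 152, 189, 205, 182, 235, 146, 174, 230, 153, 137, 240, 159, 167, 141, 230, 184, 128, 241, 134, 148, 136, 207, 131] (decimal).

U+03C3

Offset 0: leading byte 0xE5 = 11100101 → 3-byte char #1 = E5 85 92.
Offset 3: leading byte 0xE2 = 11100010 → 3-byte char #2 = E2 97 8D.
Offset 6: leading byte 0xF1 = 11110001 → 4-byte char #3 = F1 8B 9E 9D.
Offset 10: leading byte 0xF0 = 11110000 → 4-byte char #4 = F0 9F 98 BD.
Offset 14: leading byte 0xCD = 11001101 → 2-byte char #5 = CD B6.
Offset 16: leading byte 0xEB = 11101011 → 3-byte char #6 = EB 92 AE.
Offset 19: leading byte 0xE6 = 11100110 → 3-byte char #7 = E6 99 89.
Offset 22: leading byte 0xF0 = 11110000 → 4-byte char #8 = F0 9F A7 8D.
Offset 26: leading byte 0xE6 = 11100110 → 3-byte char #9 = E6 B8 80.
Offset 29: leading byte 0xF1 = 11110001 → 4-byte char #10 = F1 86 94 88.
Offset 33: leading byte 0xCF = 11001111 → 2-byte char #11 = CF 83.
Leading byte 0xCF = 11001111 matches 110xxxxx → 2-byte sequence.
Byte 1: 0xCF = 11001111, payload 01111 (5 bits).
Byte 2: 0x83 = 10000011 (10xxxxxx ✓), payload 000011.
Concatenate: 01111000011 = 0x3C3 (11 bits → U+03C3).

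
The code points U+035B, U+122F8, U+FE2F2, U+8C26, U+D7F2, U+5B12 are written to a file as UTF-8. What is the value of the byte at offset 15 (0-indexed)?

0xB2

U+035B → 2-byte form CD 9B at offsets 0–1.
U+122F8 → 4-byte form F0 92 8B B8 at offsets 2–5.
U+FE2F2 → 4-byte form F3 BE 8B B2 at offsets 6–9.
U+8C26 → 3-byte form E8 B0 A6 at offsets 10–12.
U+D7F2 → 3-byte form ED 9F B2 at offsets 13–15.
Offset 15 falls in char 5's range; it's byte 3 of ED 9F B2 = 0xB2.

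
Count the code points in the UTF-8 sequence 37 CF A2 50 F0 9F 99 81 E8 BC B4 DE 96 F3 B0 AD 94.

7

Byte at offset 0: 0x37 = 00110111 → 1-byte char (#1). Advance 1.
Byte at offset 1: 0xCF = 11001111 → 2-byte char (#2). Advance 2.
Byte at offset 3: 0x50 = 01010000 → 1-byte char (#3). Advance 1.
Byte at offset 4: 0xF0 = 11110000 → 4-byte char (#4). Advance 4.
Byte at offset 8: 0xE8 = 11101000 → 3-byte char (#5). Advance 3.
Byte at offset 11: 0xDE = 11011110 → 2-byte char (#6). Advance 2.
Byte at offset 13: 0xF3 = 11110011 → 4-byte char (#7). Advance 4.
Reached end at offset 17 after 7 code points.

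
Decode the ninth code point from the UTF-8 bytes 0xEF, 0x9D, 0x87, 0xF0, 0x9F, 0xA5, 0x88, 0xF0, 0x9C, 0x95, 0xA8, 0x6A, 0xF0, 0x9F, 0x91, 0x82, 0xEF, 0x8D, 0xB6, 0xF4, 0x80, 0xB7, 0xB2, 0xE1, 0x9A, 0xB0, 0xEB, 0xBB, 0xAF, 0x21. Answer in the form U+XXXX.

U+BEEF

Offset 0: leading byte 0xEF = 11101111 → 3-byte char #1 = EF 9D 87.
Offset 3: leading byte 0xF0 = 11110000 → 4-byte char #2 = F0 9F A5 88.
Offset 7: leading byte 0xF0 = 11110000 → 4-byte char #3 = F0 9C 95 A8.
Offset 11: leading byte 0x6A = 01101010 → 1-byte char #4 = 6A.
Offset 12: leading byte 0xF0 = 11110000 → 4-byte char #5 = F0 9F 91 82.
Offset 16: leading byte 0xEF = 11101111 → 3-byte char #6 = EF 8D B6.
Offset 19: leading byte 0xF4 = 11110100 → 4-byte char #7 = F4 80 B7 B2.
Offset 23: leading byte 0xE1 = 11100001 → 3-byte char #8 = E1 9A B0.
Offset 26: leading byte 0xEB = 11101011 → 3-byte char #9 = EB BB AF.
Leading byte 0xEB = 11101011 matches 1110xxxx → 3-byte sequence.
Byte 1: 0xEB = 11101011, payload 1011 (4 bits).
Byte 2: 0xBB = 10111011 (10xxxxxx ✓), payload 111011.
Byte 3: 0xAF = 10101111 (10xxxxxx ✓), payload 101111.
Concatenate: 1011111011101111 = 0xBEEF (16 bits → U+BEEF).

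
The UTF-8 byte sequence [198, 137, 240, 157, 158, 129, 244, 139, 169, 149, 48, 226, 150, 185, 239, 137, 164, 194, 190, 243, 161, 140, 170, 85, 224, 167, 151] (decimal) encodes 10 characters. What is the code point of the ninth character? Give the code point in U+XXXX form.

Offset 0: leading byte 0xC6 = 11000110 → 2-byte char #1 = C6 89.
Offset 2: leading byte 0xF0 = 11110000 → 4-byte char #2 = F0 9D 9E 81.
Offset 6: leading byte 0xF4 = 11110100 → 4-byte char #3 = F4 8B A9 95.
Offset 10: leading byte 0x30 = 00110000 → 1-byte char #4 = 30.
Offset 11: leading byte 0xE2 = 11100010 → 3-byte char #5 = E2 96 B9.
Offset 14: leading byte 0xEF = 11101111 → 3-byte char #6 = EF 89 A4.
Offset 17: leading byte 0xC2 = 11000010 → 2-byte char #7 = C2 BE.
Offset 19: leading byte 0xF3 = 11110011 → 4-byte char #8 = F3 A1 8C AA.
Offset 23: leading byte 0x55 = 01010101 → 1-byte char #9 = 55.
Leading byte 0x55 = 01010101 matches 0xxxxxxx → 1-byte sequence.
Byte 1: 0x55 = 01010101, payload 1010101 (7 bits).
Concatenate: 1010101 = 0x55 (7 bits → U+0055).

U+0055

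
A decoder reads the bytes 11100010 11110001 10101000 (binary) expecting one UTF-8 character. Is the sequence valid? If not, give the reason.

Leading byte 0xE2 = 11100010 → 3-byte form.
Byte 2 is 0xF1 = 11110001, which is not 10xxxxxx — expected a continuation byte.

invalid (non-continuation byte where continuation expected)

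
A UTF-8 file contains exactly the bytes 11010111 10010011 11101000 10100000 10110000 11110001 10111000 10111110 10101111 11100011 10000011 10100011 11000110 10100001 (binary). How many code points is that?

5

Byte at offset 0: 0xD7 = 11010111 → 2-byte char (#1). Advance 2.
Byte at offset 2: 0xE8 = 11101000 → 3-byte char (#2). Advance 3.
Byte at offset 5: 0xF1 = 11110001 → 4-byte char (#3). Advance 4.
Byte at offset 9: 0xE3 = 11100011 → 3-byte char (#4). Advance 3.
Byte at offset 12: 0xC6 = 11000110 → 2-byte char (#5). Advance 2.
Reached end at offset 14 after 5 code points.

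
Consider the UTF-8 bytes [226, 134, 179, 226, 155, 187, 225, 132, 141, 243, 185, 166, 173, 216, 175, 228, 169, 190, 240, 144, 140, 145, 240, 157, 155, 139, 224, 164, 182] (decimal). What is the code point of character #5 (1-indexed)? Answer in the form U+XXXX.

U+062F

Offset 0: leading byte 0xE2 = 11100010 → 3-byte char #1 = E2 86 B3.
Offset 3: leading byte 0xE2 = 11100010 → 3-byte char #2 = E2 9B BB.
Offset 6: leading byte 0xE1 = 11100001 → 3-byte char #3 = E1 84 8D.
Offset 9: leading byte 0xF3 = 11110011 → 4-byte char #4 = F3 B9 A6 AD.
Offset 13: leading byte 0xD8 = 11011000 → 2-byte char #5 = D8 AF.
Leading byte 0xD8 = 11011000 matches 110xxxxx → 2-byte sequence.
Byte 1: 0xD8 = 11011000, payload 11000 (5 bits).
Byte 2: 0xAF = 10101111 (10xxxxxx ✓), payload 101111.
Concatenate: 11000101111 = 0x62F (11 bits → U+062F).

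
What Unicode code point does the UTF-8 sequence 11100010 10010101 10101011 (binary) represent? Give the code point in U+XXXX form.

U+256B

Leading byte 0xE2 = 11100010 matches 1110xxxx → 3-byte sequence.
Byte 1: 0xE2 = 11100010, payload 0010 (4 bits).
Byte 2: 0x95 = 10010101 (10xxxxxx ✓), payload 010101.
Byte 3: 0xAB = 10101011 (10xxxxxx ✓), payload 101011.
Concatenate: 0010010101101011 = 0x256B (16 bits → U+256B).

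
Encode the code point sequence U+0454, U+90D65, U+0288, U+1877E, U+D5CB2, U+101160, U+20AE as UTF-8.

U+0454: 2-byte form → D1 94.
U+90D65: 4-byte form → F2 90 B5 A5.
U+0288: 2-byte form → CA 88.
U+1877E: 4-byte form → F0 98 9D BE.
U+D5CB2: 4-byte form → F3 95 B2 B2.
U+101160: 4-byte form → F4 81 85 A0.
U+20AE: 3-byte form → E2 82 AE.
Concatenated (23 bytes): D1 94 F2 90 B5 A5 CA 88 F0 98 9D BE F3 95 B2 B2 F4 81 85 A0 E2 82 AE.

D1 94 F2 90 B5 A5 CA 88 F0 98 9D BE F3 95 B2 B2 F4 81 85 A0 E2 82 AE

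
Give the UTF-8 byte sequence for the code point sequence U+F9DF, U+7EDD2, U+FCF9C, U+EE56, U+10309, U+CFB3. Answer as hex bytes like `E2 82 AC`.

U+F9DF: 3-byte form → EF A7 9F.
U+7EDD2: 4-byte form → F1 BE B7 92.
U+FCF9C: 4-byte form → F3 BC BE 9C.
U+EE56: 3-byte form → EE B9 96.
U+10309: 4-byte form → F0 90 8C 89.
U+CFB3: 3-byte form → EC BE B3.
Concatenated (21 bytes): EF A7 9F F1 BE B7 92 F3 BC BE 9C EE B9 96 F0 90 8C 89 EC BE B3.

EF A7 9F F1 BE B7 92 F3 BC BE 9C EE B9 96 F0 90 8C 89 EC BE B3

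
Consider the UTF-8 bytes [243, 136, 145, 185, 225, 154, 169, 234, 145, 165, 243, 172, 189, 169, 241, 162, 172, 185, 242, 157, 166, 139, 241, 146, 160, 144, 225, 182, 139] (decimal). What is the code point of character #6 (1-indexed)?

U+9D98B

Offset 0: leading byte 0xF3 = 11110011 → 4-byte char #1 = F3 88 91 B9.
Offset 4: leading byte 0xE1 = 11100001 → 3-byte char #2 = E1 9A A9.
Offset 7: leading byte 0xEA = 11101010 → 3-byte char #3 = EA 91 A5.
Offset 10: leading byte 0xF3 = 11110011 → 4-byte char #4 = F3 AC BD A9.
Offset 14: leading byte 0xF1 = 11110001 → 4-byte char #5 = F1 A2 AC B9.
Offset 18: leading byte 0xF2 = 11110010 → 4-byte char #6 = F2 9D A6 8B.
Leading byte 0xF2 = 11110010 matches 11110xxx → 4-byte sequence.
Byte 1: 0xF2 = 11110010, payload 010 (3 bits).
Byte 2: 0x9D = 10011101 (10xxxxxx ✓), payload 011101.
Byte 3: 0xA6 = 10100110 (10xxxxxx ✓), payload 100110.
Byte 4: 0x8B = 10001011 (10xxxxxx ✓), payload 001011.
Concatenate: 010011101100110001011 = 0x9D98B (21 bits → U+9D98B).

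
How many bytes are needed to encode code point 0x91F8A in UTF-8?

U+91F8A = 0x91F8A. UTF-8 uses 1 byte below 0x80, 2 below 0x800, 3 below 0x10000, 4 up to 0x10FFFF. 0x91F8A is in U+10000–U+10FFFF → 4 bytes.

4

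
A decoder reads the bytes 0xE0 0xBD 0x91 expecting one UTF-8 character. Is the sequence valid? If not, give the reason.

valid

Leading byte 0xE0 = 11100000 → 3-byte form.
Continuation bytes 0xBD=10111101, 0x91=10010001 all match 10xxxxxx.
Decoded value 0xF51 is ≥ 0x800 (shortest form) and not a surrogate.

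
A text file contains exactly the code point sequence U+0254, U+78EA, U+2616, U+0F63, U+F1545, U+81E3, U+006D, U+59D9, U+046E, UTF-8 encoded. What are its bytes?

U+0254: 2-byte form → C9 94.
U+78EA: 3-byte form → E7 A3 AA.
U+2616: 3-byte form → E2 98 96.
U+0F63: 3-byte form → E0 BD A3.
U+F1545: 4-byte form → F3 B1 95 85.
U+81E3: 3-byte form → E8 87 A3.
U+006D: 1-byte form → 6D.
U+59D9: 3-byte form → E5 A7 99.
U+046E: 2-byte form → D1 AE.
Concatenated (24 bytes): C9 94 E7 A3 AA E2 98 96 E0 BD A3 F3 B1 95 85 E8 87 A3 6D E5 A7 99 D1 AE.

C9 94 E7 A3 AA E2 98 96 E0 BD A3 F3 B1 95 85 E8 87 A3 6D E5 A7 99 D1 AE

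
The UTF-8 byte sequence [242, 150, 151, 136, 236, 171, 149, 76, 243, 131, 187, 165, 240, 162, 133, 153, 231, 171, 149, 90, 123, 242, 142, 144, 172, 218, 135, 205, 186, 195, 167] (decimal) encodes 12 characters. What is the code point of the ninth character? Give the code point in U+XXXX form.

U+8E42C

Offset 0: leading byte 0xF2 = 11110010 → 4-byte char #1 = F2 96 97 88.
Offset 4: leading byte 0xEC = 11101100 → 3-byte char #2 = EC AB 95.
Offset 7: leading byte 0x4C = 01001100 → 1-byte char #3 = 4C.
Offset 8: leading byte 0xF3 = 11110011 → 4-byte char #4 = F3 83 BB A5.
Offset 12: leading byte 0xF0 = 11110000 → 4-byte char #5 = F0 A2 85 99.
Offset 16: leading byte 0xE7 = 11100111 → 3-byte char #6 = E7 AB 95.
Offset 19: leading byte 0x5A = 01011010 → 1-byte char #7 = 5A.
Offset 20: leading byte 0x7B = 01111011 → 1-byte char #8 = 7B.
Offset 21: leading byte 0xF2 = 11110010 → 4-byte char #9 = F2 8E 90 AC.
Leading byte 0xF2 = 11110010 matches 11110xxx → 4-byte sequence.
Byte 1: 0xF2 = 11110010, payload 010 (3 bits).
Byte 2: 0x8E = 10001110 (10xxxxxx ✓), payload 001110.
Byte 3: 0x90 = 10010000 (10xxxxxx ✓), payload 010000.
Byte 4: 0xAC = 10101100 (10xxxxxx ✓), payload 101100.
Concatenate: 010001110010000101100 = 0x8E42C (21 bits → U+8E42C).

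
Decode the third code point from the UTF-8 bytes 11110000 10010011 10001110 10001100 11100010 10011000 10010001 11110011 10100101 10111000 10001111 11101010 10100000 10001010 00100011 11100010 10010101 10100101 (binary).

Offset 0: leading byte 0xF0 = 11110000 → 4-byte char #1 = F0 93 8E 8C.
Offset 4: leading byte 0xE2 = 11100010 → 3-byte char #2 = E2 98 91.
Offset 7: leading byte 0xF3 = 11110011 → 4-byte char #3 = F3 A5 B8 8F.
Leading byte 0xF3 = 11110011 matches 11110xxx → 4-byte sequence.
Byte 1: 0xF3 = 11110011, payload 011 (3 bits).
Byte 2: 0xA5 = 10100101 (10xxxxxx ✓), payload 100101.
Byte 3: 0xB8 = 10111000 (10xxxxxx ✓), payload 111000.
Byte 4: 0x8F = 10001111 (10xxxxxx ✓), payload 001111.
Concatenate: 011100101111000001111 = 0xE5E0F (21 bits → U+E5E0F).

U+E5E0F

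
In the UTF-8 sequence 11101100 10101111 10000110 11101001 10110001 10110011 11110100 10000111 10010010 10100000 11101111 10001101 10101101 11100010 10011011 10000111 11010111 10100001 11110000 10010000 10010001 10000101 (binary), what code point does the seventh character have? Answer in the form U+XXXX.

U+10445

Offset 0: leading byte 0xEC = 11101100 → 3-byte char #1 = EC AF 86.
Offset 3: leading byte 0xE9 = 11101001 → 3-byte char #2 = E9 B1 B3.
Offset 6: leading byte 0xF4 = 11110100 → 4-byte char #3 = F4 87 92 A0.
Offset 10: leading byte 0xEF = 11101111 → 3-byte char #4 = EF 8D AD.
Offset 13: leading byte 0xE2 = 11100010 → 3-byte char #5 = E2 9B 87.
Offset 16: leading byte 0xD7 = 11010111 → 2-byte char #6 = D7 A1.
Offset 18: leading byte 0xF0 = 11110000 → 4-byte char #7 = F0 90 91 85.
Leading byte 0xF0 = 11110000 matches 11110xxx → 4-byte sequence.
Byte 1: 0xF0 = 11110000, payload 000 (3 bits).
Byte 2: 0x90 = 10010000 (10xxxxxx ✓), payload 010000.
Byte 3: 0x91 = 10010001 (10xxxxxx ✓), payload 010001.
Byte 4: 0x85 = 10000101 (10xxxxxx ✓), payload 000101.
Concatenate: 000010000010001000101 = 0x10445 (21 bits → U+10445).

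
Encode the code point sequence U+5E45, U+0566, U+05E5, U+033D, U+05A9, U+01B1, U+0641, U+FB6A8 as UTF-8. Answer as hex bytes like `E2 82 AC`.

U+5E45: 3-byte form → E5 B9 85.
U+0566: 2-byte form → D5 A6.
U+05E5: 2-byte form → D7 A5.
U+033D: 2-byte form → CC BD.
U+05A9: 2-byte form → D6 A9.
U+01B1: 2-byte form → C6 B1.
U+0641: 2-byte form → D9 81.
U+FB6A8: 4-byte form → F3 BB 9A A8.
Concatenated (19 bytes): E5 B9 85 D5 A6 D7 A5 CC BD D6 A9 C6 B1 D9 81 F3 BB 9A A8.

E5 B9 85 D5 A6 D7 A5 CC BD D6 A9 C6 B1 D9 81 F3 BB 9A A8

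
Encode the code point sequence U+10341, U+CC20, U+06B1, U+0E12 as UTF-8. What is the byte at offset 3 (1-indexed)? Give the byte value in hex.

1-indexed offset 3 is 0-indexed offset 2.
U+10341 → 4-byte form F0 90 8D 81 at offsets 0–3.
Offset 2 falls in char 1's range; it's byte 3 of F0 90 8D 81 = 0x8D.

0x8D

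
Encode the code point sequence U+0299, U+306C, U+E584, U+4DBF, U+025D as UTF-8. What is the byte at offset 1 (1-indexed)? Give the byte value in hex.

1-indexed offset 1 is 0-indexed offset 0.
U+0299 → 2-byte form CA 99 at offsets 0–1.
Offset 0 falls in char 1's range; it's byte 1 of CA 99 = 0xCA.

0xCA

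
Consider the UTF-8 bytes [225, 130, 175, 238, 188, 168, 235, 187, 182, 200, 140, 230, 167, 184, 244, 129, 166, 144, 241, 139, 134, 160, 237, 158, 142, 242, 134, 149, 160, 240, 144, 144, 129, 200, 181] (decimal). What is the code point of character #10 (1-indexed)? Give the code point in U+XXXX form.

U+10401

Offset 0: leading byte 0xE1 = 11100001 → 3-byte char #1 = E1 82 AF.
Offset 3: leading byte 0xEE = 11101110 → 3-byte char #2 = EE BC A8.
Offset 6: leading byte 0xEB = 11101011 → 3-byte char #3 = EB BB B6.
Offset 9: leading byte 0xC8 = 11001000 → 2-byte char #4 = C8 8C.
Offset 11: leading byte 0xE6 = 11100110 → 3-byte char #5 = E6 A7 B8.
Offset 14: leading byte 0xF4 = 11110100 → 4-byte char #6 = F4 81 A6 90.
Offset 18: leading byte 0xF1 = 11110001 → 4-byte char #7 = F1 8B 86 A0.
Offset 22: leading byte 0xED = 11101101 → 3-byte char #8 = ED 9E 8E.
Offset 25: leading byte 0xF2 = 11110010 → 4-byte char #9 = F2 86 95 A0.
Offset 29: leading byte 0xF0 = 11110000 → 4-byte char #10 = F0 90 90 81.
Leading byte 0xF0 = 11110000 matches 11110xxx → 4-byte sequence.
Byte 1: 0xF0 = 11110000, payload 000 (3 bits).
Byte 2: 0x90 = 10010000 (10xxxxxx ✓), payload 010000.
Byte 3: 0x90 = 10010000 (10xxxxxx ✓), payload 010000.
Byte 4: 0x81 = 10000001 (10xxxxxx ✓), payload 000001.
Concatenate: 000010000010000000001 = 0x10401 (21 bits → U+10401).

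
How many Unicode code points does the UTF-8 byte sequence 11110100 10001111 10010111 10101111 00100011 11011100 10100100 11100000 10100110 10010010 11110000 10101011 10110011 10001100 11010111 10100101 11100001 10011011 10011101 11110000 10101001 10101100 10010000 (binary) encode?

8

Byte at offset 0: 0xF4 = 11110100 → 4-byte char (#1). Advance 4.
Byte at offset 4: 0x23 = 00100011 → 1-byte char (#2). Advance 1.
Byte at offset 5: 0xDC = 11011100 → 2-byte char (#3). Advance 2.
Byte at offset 7: 0xE0 = 11100000 → 3-byte char (#4). Advance 3.
Byte at offset 10: 0xF0 = 11110000 → 4-byte char (#5). Advance 4.
Byte at offset 14: 0xD7 = 11010111 → 2-byte char (#6). Advance 2.
Byte at offset 16: 0xE1 = 11100001 → 3-byte char (#7). Advance 3.
Byte at offset 19: 0xF0 = 11110000 → 4-byte char (#8). Advance 4.
Reached end at offset 23 after 8 code points.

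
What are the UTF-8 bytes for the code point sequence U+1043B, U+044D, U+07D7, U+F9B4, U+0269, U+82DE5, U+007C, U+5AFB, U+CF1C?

U+1043B: 4-byte form → F0 90 90 BB.
U+044D: 2-byte form → D1 8D.
U+07D7: 2-byte form → DF 97.
U+F9B4: 3-byte form → EF A6 B4.
U+0269: 2-byte form → C9 A9.
U+82DE5: 4-byte form → F2 82 B7 A5.
U+007C: 1-byte form → 7C.
U+5AFB: 3-byte form → E5 AB BB.
U+CF1C: 3-byte form → EC BC 9C.
Concatenated (24 bytes): F0 90 90 BB D1 8D DF 97 EF A6 B4 C9 A9 F2 82 B7 A5 7C E5 AB BB EC BC 9C.

F0 90 90 BB D1 8D DF 97 EF A6 B4 C9 A9 F2 82 B7 A5 7C E5 AB BB EC BC 9C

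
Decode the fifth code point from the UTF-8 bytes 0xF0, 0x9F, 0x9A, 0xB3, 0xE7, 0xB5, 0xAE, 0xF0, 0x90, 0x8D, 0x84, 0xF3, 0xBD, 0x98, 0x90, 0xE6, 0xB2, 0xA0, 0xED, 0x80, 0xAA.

U+6CA0

Offset 0: leading byte 0xF0 = 11110000 → 4-byte char #1 = F0 9F 9A B3.
Offset 4: leading byte 0xE7 = 11100111 → 3-byte char #2 = E7 B5 AE.
Offset 7: leading byte 0xF0 = 11110000 → 4-byte char #3 = F0 90 8D 84.
Offset 11: leading byte 0xF3 = 11110011 → 4-byte char #4 = F3 BD 98 90.
Offset 15: leading byte 0xE6 = 11100110 → 3-byte char #5 = E6 B2 A0.
Leading byte 0xE6 = 11100110 matches 1110xxxx → 3-byte sequence.
Byte 1: 0xE6 = 11100110, payload 0110 (4 bits).
Byte 2: 0xB2 = 10110010 (10xxxxxx ✓), payload 110010.
Byte 3: 0xA0 = 10100000 (10xxxxxx ✓), payload 100000.
Concatenate: 0110110010100000 = 0x6CA0 (16 bits → U+6CA0).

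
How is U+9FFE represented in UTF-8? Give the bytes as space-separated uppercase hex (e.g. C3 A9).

E9 BF BE

U+9FFE = 0x9FFE = 40958 decimal. In range U+0800–U+FFFF → 3-byte form: 1110xxxx 10xxxxxx 10xxxxxx.
Binary (16 bits): 1001111111111110.
Split 4+6+6: 1001 | 111111 | 111110.
Byte 1: 11101001 = 0xE9.
Byte 2: 10111111 = 0xBF.
Byte 3: 10111110 = 0xBE.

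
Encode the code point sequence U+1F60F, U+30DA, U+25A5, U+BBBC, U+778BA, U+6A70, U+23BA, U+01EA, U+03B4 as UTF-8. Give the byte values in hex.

F0 9F 98 8F E3 83 9A E2 96 A5 EB AE BC F1 B7 A2 BA E6 A9 B0 E2 8E BA C7 AA CE B4

U+1F60F: 4-byte form → F0 9F 98 8F.
U+30DA: 3-byte form → E3 83 9A.
U+25A5: 3-byte form → E2 96 A5.
U+BBBC: 3-byte form → EB AE BC.
U+778BA: 4-byte form → F1 B7 A2 BA.
U+6A70: 3-byte form → E6 A9 B0.
U+23BA: 3-byte form → E2 8E BA.
U+01EA: 2-byte form → C7 AA.
U+03B4: 2-byte form → CE B4.
Concatenated (27 bytes): F0 9F 98 8F E3 83 9A E2 96 A5 EB AE BC F1 B7 A2 BA E6 A9 B0 E2 8E BA C7 AA CE B4.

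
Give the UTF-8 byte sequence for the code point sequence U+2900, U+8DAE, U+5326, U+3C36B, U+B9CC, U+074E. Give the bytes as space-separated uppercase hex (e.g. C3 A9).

U+2900: 3-byte form → E2 A4 80.
U+8DAE: 3-byte form → E8 B6 AE.
U+5326: 3-byte form → E5 8C A6.
U+3C36B: 4-byte form → F0 BC 8D AB.
U+B9CC: 3-byte form → EB A7 8C.
U+074E: 2-byte form → DD 8E.
Concatenated (18 bytes): E2 A4 80 E8 B6 AE E5 8C A6 F0 BC 8D AB EB A7 8C DD 8E.

E2 A4 80 E8 B6 AE E5 8C A6 F0 BC 8D AB EB A7 8C DD 8E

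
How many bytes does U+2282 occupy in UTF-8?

3

U+2282 = 0x2282. UTF-8 uses 1 byte below 0x80, 2 below 0x800, 3 below 0x10000, 4 up to 0x10FFFF. 0x2282 is in U+0800–U+FFFF → 3 bytes.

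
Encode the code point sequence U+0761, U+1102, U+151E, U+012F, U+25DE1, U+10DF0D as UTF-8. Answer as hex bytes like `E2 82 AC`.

DD A1 E1 84 82 E1 94 9E C4 AF F0 A5 B7 A1 F4 8D BC 8D

U+0761: 2-byte form → DD A1.
U+1102: 3-byte form → E1 84 82.
U+151E: 3-byte form → E1 94 9E.
U+012F: 2-byte form → C4 AF.
U+25DE1: 4-byte form → F0 A5 B7 A1.
U+10DF0D: 4-byte form → F4 8D BC 8D.
Concatenated (18 bytes): DD A1 E1 84 82 E1 94 9E C4 AF F0 A5 B7 A1 F4 8D BC 8D.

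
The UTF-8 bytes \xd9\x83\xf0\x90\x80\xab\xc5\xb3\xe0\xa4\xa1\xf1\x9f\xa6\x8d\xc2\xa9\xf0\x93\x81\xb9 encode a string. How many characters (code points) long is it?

Byte at offset 0: 0xD9 = 11011001 → 2-byte char (#1). Advance 2.
Byte at offset 2: 0xF0 = 11110000 → 4-byte char (#2). Advance 4.
Byte at offset 6: 0xC5 = 11000101 → 2-byte char (#3). Advance 2.
Byte at offset 8: 0xE0 = 11100000 → 3-byte char (#4). Advance 3.
Byte at offset 11: 0xF1 = 11110001 → 4-byte char (#5). Advance 4.
Byte at offset 15: 0xC2 = 11000010 → 2-byte char (#6). Advance 2.
Byte at offset 17: 0xF0 = 11110000 → 4-byte char (#7). Advance 4.
Reached end at offset 21 after 7 code points.

7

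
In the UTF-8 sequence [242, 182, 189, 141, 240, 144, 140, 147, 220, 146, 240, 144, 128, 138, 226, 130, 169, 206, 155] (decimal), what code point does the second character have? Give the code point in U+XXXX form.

Offset 0: leading byte 0xF2 = 11110010 → 4-byte char #1 = F2 B6 BD 8D.
Offset 4: leading byte 0xF0 = 11110000 → 4-byte char #2 = F0 90 8C 93.
Leading byte 0xF0 = 11110000 matches 11110xxx → 4-byte sequence.
Byte 1: 0xF0 = 11110000, payload 000 (3 bits).
Byte 2: 0x90 = 10010000 (10xxxxxx ✓), payload 010000.
Byte 3: 0x8C = 10001100 (10xxxxxx ✓), payload 001100.
Byte 4: 0x93 = 10010011 (10xxxxxx ✓), payload 010011.
Concatenate: 000010000001100010011 = 0x10313 (21 bits → U+10313).

U+10313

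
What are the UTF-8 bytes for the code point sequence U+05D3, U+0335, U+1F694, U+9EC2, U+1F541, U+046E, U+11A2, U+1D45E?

D7 93 CC B5 F0 9F 9A 94 E9 BB 82 F0 9F 95 81 D1 AE E1 86 A2 F0 9D 91 9E

U+05D3: 2-byte form → D7 93.
U+0335: 2-byte form → CC B5.
U+1F694: 4-byte form → F0 9F 9A 94.
U+9EC2: 3-byte form → E9 BB 82.
U+1F541: 4-byte form → F0 9F 95 81.
U+046E: 2-byte form → D1 AE.
U+11A2: 3-byte form → E1 86 A2.
U+1D45E: 4-byte form → F0 9D 91 9E.
Concatenated (24 bytes): D7 93 CC B5 F0 9F 9A 94 E9 BB 82 F0 9F 95 81 D1 AE E1 86 A2 F0 9D 91 9E.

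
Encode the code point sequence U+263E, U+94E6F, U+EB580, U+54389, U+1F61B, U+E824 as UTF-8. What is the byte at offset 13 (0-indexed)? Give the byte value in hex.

0x8E

U+263E → 3-byte form E2 98 BE at offsets 0–2.
U+94E6F → 4-byte form F2 94 B9 AF at offsets 3–6.
U+EB580 → 4-byte form F3 AB 96 80 at offsets 7–10.
U+54389 → 4-byte form F1 94 8E 89 at offsets 11–14.
Offset 13 falls in char 4's range; it's byte 3 of F1 94 8E 89 = 0x8E.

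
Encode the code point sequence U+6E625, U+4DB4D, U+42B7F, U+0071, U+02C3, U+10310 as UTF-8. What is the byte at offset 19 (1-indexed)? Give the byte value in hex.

1-indexed offset 19 is 0-indexed offset 18.
U+6E625 → 4-byte form F1 AE 98 A5 at offsets 0–3.
U+4DB4D → 4-byte form F1 8D AD 8D at offsets 4–7.
U+42B7F → 4-byte form F1 82 AD BF at offsets 8–11.
U+0071 → 1-byte form 71 at offsets 12–12.
U+02C3 → 2-byte form CB 83 at offsets 13–14.
U+10310 → 4-byte form F0 90 8C 90 at offsets 15–18.
Offset 18 falls in char 6's range; it's byte 4 of F0 90 8C 90 = 0x90.

0x90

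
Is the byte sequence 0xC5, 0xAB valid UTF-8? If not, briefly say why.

valid

Leading byte 0xC5 = 11000101 → 2-byte form.
Continuation bytes 0xAB=10101011 all match 10xxxxxx.
Decoded value 0x16B is ≥ 0x80 (shortest form) and not a surrogate.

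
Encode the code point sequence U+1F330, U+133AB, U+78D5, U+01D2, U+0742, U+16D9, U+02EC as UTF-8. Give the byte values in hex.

U+1F330: 4-byte form → F0 9F 8C B0.
U+133AB: 4-byte form → F0 93 8E AB.
U+78D5: 3-byte form → E7 A3 95.
U+01D2: 2-byte form → C7 92.
U+0742: 2-byte form → DD 82.
U+16D9: 3-byte form → E1 9B 99.
U+02EC: 2-byte form → CB AC.
Concatenated (20 bytes): F0 9F 8C B0 F0 93 8E AB E7 A3 95 C7 92 DD 82 E1 9B 99 CB AC.

F0 9F 8C B0 F0 93 8E AB E7 A3 95 C7 92 DD 82 E1 9B 99 CB AC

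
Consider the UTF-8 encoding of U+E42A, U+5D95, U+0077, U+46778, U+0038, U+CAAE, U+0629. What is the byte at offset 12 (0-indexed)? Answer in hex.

U+E42A → 3-byte form EE 90 AA at offsets 0–2.
U+5D95 → 3-byte form E5 B6 95 at offsets 3–5.
U+0077 → 1-byte form 77 at offsets 6–6.
U+46778 → 4-byte form F1 86 9D B8 at offsets 7–10.
U+0038 → 1-byte form 38 at offsets 11–11.
U+CAAE → 3-byte form EC AA AE at offsets 12–14.
Offset 12 falls in char 6's range; it's byte 1 of EC AA AE = 0xEC.

0xEC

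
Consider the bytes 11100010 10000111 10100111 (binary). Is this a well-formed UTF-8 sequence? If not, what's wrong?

Leading byte 0xE2 = 11100010 → 3-byte form.
Continuation bytes 0x87=10000111, 0xA7=10100111 all match 10xxxxxx.
Decoded value 0x21E7 is ≥ 0x800 (shortest form) and not a surrogate.

valid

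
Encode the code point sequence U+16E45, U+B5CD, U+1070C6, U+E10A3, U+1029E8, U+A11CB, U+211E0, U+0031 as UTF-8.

U+16E45: 4-byte form → F0 96 B9 85.
U+B5CD: 3-byte form → EB 97 8D.
U+1070C6: 4-byte form → F4 87 83 86.
U+E10A3: 4-byte form → F3 A1 82 A3.
U+1029E8: 4-byte form → F4 82 A7 A8.
U+A11CB: 4-byte form → F2 A1 87 8B.
U+211E0: 4-byte form → F0 A1 87 A0.
U+0031: 1-byte form → 31.
Concatenated (28 bytes): F0 96 B9 85 EB 97 8D F4 87 83 86 F3 A1 82 A3 F4 82 A7 A8 F2 A1 87 8B F0 A1 87 A0 31.

F0 96 B9 85 EB 97 8D F4 87 83 86 F3 A1 82 A3 F4 82 A7 A8 F2 A1 87 8B F0 A1 87 A0 31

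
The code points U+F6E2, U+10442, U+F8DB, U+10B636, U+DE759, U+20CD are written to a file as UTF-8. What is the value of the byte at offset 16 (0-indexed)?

U+F6E2 → 3-byte form EF 9B A2 at offsets 0–2.
U+10442 → 4-byte form F0 90 91 82 at offsets 3–6.
U+F8DB → 3-byte form EF A3 9B at offsets 7–9.
U+10B636 → 4-byte form F4 8B 98 B6 at offsets 10–13.
U+DE759 → 4-byte form F3 9E 9D 99 at offsets 14–17.
Offset 16 falls in char 5's range; it's byte 3 of F3 9E 9D 99 = 0x9D.

0x9D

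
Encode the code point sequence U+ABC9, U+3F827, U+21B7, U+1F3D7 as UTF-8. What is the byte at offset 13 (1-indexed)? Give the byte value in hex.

1-indexed offset 13 is 0-indexed offset 12.
U+ABC9 → 3-byte form EA AF 89 at offsets 0–2.
U+3F827 → 4-byte form F0 BF A0 A7 at offsets 3–6.
U+21B7 → 3-byte form E2 86 B7 at offsets 7–9.
U+1F3D7 → 4-byte form F0 9F 8F 97 at offsets 10–13.
Offset 12 falls in char 4's range; it's byte 3 of F0 9F 8F 97 = 0x8F.

0x8F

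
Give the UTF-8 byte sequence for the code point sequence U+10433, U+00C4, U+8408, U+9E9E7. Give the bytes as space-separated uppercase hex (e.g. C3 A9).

F0 90 90 B3 C3 84 E8 90 88 F2 9E A7 A7

U+10433: 4-byte form → F0 90 90 B3.
U+00C4: 2-byte form → C3 84.
U+8408: 3-byte form → E8 90 88.
U+9E9E7: 4-byte form → F2 9E A7 A7.
Concatenated (13 bytes): F0 90 90 B3 C3 84 E8 90 88 F2 9E A7 A7.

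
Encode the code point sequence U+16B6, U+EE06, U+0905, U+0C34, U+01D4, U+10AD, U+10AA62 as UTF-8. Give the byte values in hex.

E1 9A B6 EE B8 86 E0 A4 85 E0 B0 B4 C7 94 E1 82 AD F4 8A A9 A2

U+16B6: 3-byte form → E1 9A B6.
U+EE06: 3-byte form → EE B8 86.
U+0905: 3-byte form → E0 A4 85.
U+0C34: 3-byte form → E0 B0 B4.
U+01D4: 2-byte form → C7 94.
U+10AD: 3-byte form → E1 82 AD.
U+10AA62: 4-byte form → F4 8A A9 A2.
Concatenated (21 bytes): E1 9A B6 EE B8 86 E0 A4 85 E0 B0 B4 C7 94 E1 82 AD F4 8A A9 A2.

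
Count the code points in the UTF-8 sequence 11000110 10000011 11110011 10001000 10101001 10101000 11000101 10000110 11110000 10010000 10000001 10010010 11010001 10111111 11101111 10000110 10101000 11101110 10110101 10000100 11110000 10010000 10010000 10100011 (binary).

Byte at offset 0: 0xC6 = 11000110 → 2-byte char (#1). Advance 2.
Byte at offset 2: 0xF3 = 11110011 → 4-byte char (#2). Advance 4.
Byte at offset 6: 0xC5 = 11000101 → 2-byte char (#3). Advance 2.
Byte at offset 8: 0xF0 = 11110000 → 4-byte char (#4). Advance 4.
Byte at offset 12: 0xD1 = 11010001 → 2-byte char (#5). Advance 2.
Byte at offset 14: 0xEF = 11101111 → 3-byte char (#6). Advance 3.
Byte at offset 17: 0xEE = 11101110 → 3-byte char (#7). Advance 3.
Byte at offset 20: 0xF0 = 11110000 → 4-byte char (#8). Advance 4.
Reached end at offset 24 after 8 code points.

8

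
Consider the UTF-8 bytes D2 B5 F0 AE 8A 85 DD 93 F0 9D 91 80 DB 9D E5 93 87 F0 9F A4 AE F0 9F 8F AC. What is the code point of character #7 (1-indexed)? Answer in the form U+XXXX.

U+1F92E

Offset 0: leading byte 0xD2 = 11010010 → 2-byte char #1 = D2 B5.
Offset 2: leading byte 0xF0 = 11110000 → 4-byte char #2 = F0 AE 8A 85.
Offset 6: leading byte 0xDD = 11011101 → 2-byte char #3 = DD 93.
Offset 8: leading byte 0xF0 = 11110000 → 4-byte char #4 = F0 9D 91 80.
Offset 12: leading byte 0xDB = 11011011 → 2-byte char #5 = DB 9D.
Offset 14: leading byte 0xE5 = 11100101 → 3-byte char #6 = E5 93 87.
Offset 17: leading byte 0xF0 = 11110000 → 4-byte char #7 = F0 9F A4 AE.
Leading byte 0xF0 = 11110000 matches 11110xxx → 4-byte sequence.
Byte 1: 0xF0 = 11110000, payload 000 (3 bits).
Byte 2: 0x9F = 10011111 (10xxxxxx ✓), payload 011111.
Byte 3: 0xA4 = 10100100 (10xxxxxx ✓), payload 100100.
Byte 4: 0xAE = 10101110 (10xxxxxx ✓), payload 101110.
Concatenate: 000011111100100101110 = 0x1F92E (21 bits → U+1F92E).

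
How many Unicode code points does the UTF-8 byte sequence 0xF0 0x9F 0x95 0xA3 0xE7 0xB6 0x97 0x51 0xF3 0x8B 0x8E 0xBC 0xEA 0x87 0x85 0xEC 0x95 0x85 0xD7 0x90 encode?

7

Byte at offset 0: 0xF0 = 11110000 → 4-byte char (#1). Advance 4.
Byte at offset 4: 0xE7 = 11100111 → 3-byte char (#2). Advance 3.
Byte at offset 7: 0x51 = 01010001 → 1-byte char (#3). Advance 1.
Byte at offset 8: 0xF3 = 11110011 → 4-byte char (#4). Advance 4.
Byte at offset 12: 0xEA = 11101010 → 3-byte char (#5). Advance 3.
Byte at offset 15: 0xEC = 11101100 → 3-byte char (#6). Advance 3.
Byte at offset 18: 0xD7 = 11010111 → 2-byte char (#7). Advance 2.
Reached end at offset 20 after 7 code points.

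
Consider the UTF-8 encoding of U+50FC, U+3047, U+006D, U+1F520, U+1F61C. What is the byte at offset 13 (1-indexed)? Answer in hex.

1-indexed offset 13 is 0-indexed offset 12.
U+50FC → 3-byte form E5 83 BC at offsets 0–2.
U+3047 → 3-byte form E3 81 87 at offsets 3–5.
U+006D → 1-byte form 6D at offsets 6–6.
U+1F520 → 4-byte form F0 9F 94 A0 at offsets 7–10.
U+1F61C → 4-byte form F0 9F 98 9C at offsets 11–14.
Offset 12 falls in char 5's range; it's byte 2 of F0 9F 98 9C = 0x9F.

0x9F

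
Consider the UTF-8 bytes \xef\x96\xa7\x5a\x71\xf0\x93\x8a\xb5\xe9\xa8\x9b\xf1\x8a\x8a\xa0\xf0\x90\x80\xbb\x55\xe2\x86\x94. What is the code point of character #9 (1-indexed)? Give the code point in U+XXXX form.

Offset 0: leading byte 0xEF = 11101111 → 3-byte char #1 = EF 96 A7.
Offset 3: leading byte 0x5A = 01011010 → 1-byte char #2 = 5A.
Offset 4: leading byte 0x71 = 01110001 → 1-byte char #3 = 71.
Offset 5: leading byte 0xF0 = 11110000 → 4-byte char #4 = F0 93 8A B5.
Offset 9: leading byte 0xE9 = 11101001 → 3-byte char #5 = E9 A8 9B.
Offset 12: leading byte 0xF1 = 11110001 → 4-byte char #6 = F1 8A 8A A0.
Offset 16: leading byte 0xF0 = 11110000 → 4-byte char #7 = F0 90 80 BB.
Offset 20: leading byte 0x55 = 01010101 → 1-byte char #8 = 55.
Offset 21: leading byte 0xE2 = 11100010 → 3-byte char #9 = E2 86 94.
Leading byte 0xE2 = 11100010 matches 1110xxxx → 3-byte sequence.
Byte 1: 0xE2 = 11100010, payload 0010 (4 bits).
Byte 2: 0x86 = 10000110 (10xxxxxx ✓), payload 000110.
Byte 3: 0x94 = 10010100 (10xxxxxx ✓), payload 010100.
Concatenate: 0010000110010100 = 0x2194 (16 bits → U+2194).

U+2194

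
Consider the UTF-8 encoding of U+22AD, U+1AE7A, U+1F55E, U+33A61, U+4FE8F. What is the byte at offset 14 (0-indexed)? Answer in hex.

0xA1

U+22AD → 3-byte form E2 8A AD at offsets 0–2.
U+1AE7A → 4-byte form F0 9A B9 BA at offsets 3–6.
U+1F55E → 4-byte form F0 9F 95 9E at offsets 7–10.
U+33A61 → 4-byte form F0 B3 A9 A1 at offsets 11–14.
Offset 14 falls in char 4's range; it's byte 4 of F0 B3 A9 A1 = 0xA1.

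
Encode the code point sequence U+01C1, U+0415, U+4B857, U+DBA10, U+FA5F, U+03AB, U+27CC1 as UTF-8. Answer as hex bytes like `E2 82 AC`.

C7 81 D0 95 F1 8B A1 97 F3 9B A8 90 EF A9 9F CE AB F0 A7 B3 81

U+01C1: 2-byte form → C7 81.
U+0415: 2-byte form → D0 95.
U+4B857: 4-byte form → F1 8B A1 97.
U+DBA10: 4-byte form → F3 9B A8 90.
U+FA5F: 3-byte form → EF A9 9F.
U+03AB: 2-byte form → CE AB.
U+27CC1: 4-byte form → F0 A7 B3 81.
Concatenated (21 bytes): C7 81 D0 95 F1 8B A1 97 F3 9B A8 90 EF A9 9F CE AB F0 A7 B3 81.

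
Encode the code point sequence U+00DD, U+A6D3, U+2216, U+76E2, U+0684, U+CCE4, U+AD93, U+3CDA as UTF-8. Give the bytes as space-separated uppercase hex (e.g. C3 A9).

U+00DD: 2-byte form → C3 9D.
U+A6D3: 3-byte form → EA 9B 93.
U+2216: 3-byte form → E2 88 96.
U+76E2: 3-byte form → E7 9B A2.
U+0684: 2-byte form → DA 84.
U+CCE4: 3-byte form → EC B3 A4.
U+AD93: 3-byte form → EA B6 93.
U+3CDA: 3-byte form → E3 B3 9A.
Concatenated (22 bytes): C3 9D EA 9B 93 E2 88 96 E7 9B A2 DA 84 EC B3 A4 EA B6 93 E3 B3 9A.

C3 9D EA 9B 93 E2 88 96 E7 9B A2 DA 84 EC B3 A4 EA B6 93 E3 B3 9A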